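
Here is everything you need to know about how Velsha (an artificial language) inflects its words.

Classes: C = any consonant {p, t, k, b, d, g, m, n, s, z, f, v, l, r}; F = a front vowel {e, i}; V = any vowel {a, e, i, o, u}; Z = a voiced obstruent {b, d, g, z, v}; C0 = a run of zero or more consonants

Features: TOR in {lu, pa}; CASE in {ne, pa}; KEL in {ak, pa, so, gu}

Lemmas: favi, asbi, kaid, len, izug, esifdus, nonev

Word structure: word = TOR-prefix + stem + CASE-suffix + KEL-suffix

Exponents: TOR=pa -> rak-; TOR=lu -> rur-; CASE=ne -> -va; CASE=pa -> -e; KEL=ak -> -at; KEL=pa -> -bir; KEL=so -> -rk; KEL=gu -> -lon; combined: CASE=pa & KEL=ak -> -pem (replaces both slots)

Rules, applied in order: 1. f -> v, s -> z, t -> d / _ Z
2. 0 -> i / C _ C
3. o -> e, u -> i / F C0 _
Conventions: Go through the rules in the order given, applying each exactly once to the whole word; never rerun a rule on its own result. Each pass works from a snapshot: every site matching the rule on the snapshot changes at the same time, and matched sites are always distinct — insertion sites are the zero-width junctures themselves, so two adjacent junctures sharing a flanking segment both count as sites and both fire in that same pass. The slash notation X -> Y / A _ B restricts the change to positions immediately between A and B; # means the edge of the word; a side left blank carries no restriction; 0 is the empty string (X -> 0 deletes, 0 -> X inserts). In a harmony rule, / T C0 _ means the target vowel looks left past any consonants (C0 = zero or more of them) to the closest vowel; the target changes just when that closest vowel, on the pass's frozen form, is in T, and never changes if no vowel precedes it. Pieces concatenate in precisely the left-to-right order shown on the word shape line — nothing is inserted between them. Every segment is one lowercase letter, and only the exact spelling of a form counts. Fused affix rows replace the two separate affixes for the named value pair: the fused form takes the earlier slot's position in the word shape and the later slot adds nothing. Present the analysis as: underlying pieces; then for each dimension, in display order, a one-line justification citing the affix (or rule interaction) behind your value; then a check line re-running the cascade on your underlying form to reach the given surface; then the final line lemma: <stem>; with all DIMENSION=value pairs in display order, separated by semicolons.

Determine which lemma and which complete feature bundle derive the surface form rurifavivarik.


underlying: rur-favi-va-rk
TOR=lu - signalled by the affix rur-
CASE=ne - signalled by the affix -va
KEL=so - signalled by the affix -rk
check: rurfavivark -> rurfavivark -> rurifavivarik -> rurifavivarik
lemma: favi; TOR=lu; CASE=ne; KEL=so


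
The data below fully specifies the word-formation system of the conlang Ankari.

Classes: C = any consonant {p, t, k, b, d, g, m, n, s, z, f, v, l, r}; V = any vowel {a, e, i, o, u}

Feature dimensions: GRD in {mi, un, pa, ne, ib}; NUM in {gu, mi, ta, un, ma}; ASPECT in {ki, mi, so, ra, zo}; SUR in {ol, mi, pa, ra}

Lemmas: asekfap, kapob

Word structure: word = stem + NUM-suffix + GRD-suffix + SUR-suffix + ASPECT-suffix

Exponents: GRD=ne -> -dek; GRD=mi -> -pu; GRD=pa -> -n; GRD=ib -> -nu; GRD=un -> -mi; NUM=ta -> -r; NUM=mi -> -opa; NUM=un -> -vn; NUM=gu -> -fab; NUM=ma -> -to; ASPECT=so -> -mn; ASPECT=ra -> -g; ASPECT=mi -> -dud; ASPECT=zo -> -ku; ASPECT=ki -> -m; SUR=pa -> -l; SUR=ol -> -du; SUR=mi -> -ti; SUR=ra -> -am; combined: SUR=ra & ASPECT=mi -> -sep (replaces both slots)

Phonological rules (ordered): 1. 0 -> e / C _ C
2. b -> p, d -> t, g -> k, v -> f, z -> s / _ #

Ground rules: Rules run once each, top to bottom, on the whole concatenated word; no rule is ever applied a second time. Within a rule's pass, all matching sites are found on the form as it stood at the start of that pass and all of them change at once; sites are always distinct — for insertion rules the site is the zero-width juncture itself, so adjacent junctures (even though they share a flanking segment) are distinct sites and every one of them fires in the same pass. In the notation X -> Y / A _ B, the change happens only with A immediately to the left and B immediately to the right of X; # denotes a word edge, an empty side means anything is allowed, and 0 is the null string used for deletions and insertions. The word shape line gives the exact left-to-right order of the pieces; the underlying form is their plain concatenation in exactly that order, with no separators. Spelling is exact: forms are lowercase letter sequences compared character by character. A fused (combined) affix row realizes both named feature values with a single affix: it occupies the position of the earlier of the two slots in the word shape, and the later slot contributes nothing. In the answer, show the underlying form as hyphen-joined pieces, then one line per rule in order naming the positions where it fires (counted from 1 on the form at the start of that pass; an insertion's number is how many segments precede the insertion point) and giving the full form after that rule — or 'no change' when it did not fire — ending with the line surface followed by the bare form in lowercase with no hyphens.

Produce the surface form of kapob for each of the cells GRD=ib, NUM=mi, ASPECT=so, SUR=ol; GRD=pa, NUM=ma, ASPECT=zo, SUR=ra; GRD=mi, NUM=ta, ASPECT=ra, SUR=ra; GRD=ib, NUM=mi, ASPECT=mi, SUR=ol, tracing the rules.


cell GRD=ib, NUM=mi, ASPECT=so, SUR=ol:
underlying: kapob-opa-nu-du-mn
1. 0 -> e / C _ C: inserts after position(s) 13: kapobopanudumen
2. b -> p, d -> t, g -> k, v -> f, z -> s / _ #: no change
surface: kapobopanudumen

cell GRD=pa, NUM=ma, ASPECT=zo, SUR=ra:
underlying: kapob-to-n-am-ku
1. 0 -> e / C _ C: inserts after position(s) 5, 10: kapobetonameku
2. b -> p, d -> t, g -> k, v -> f, z -> s / _ #: no change
surface: kapobetonameku

cell GRD=mi, NUM=ta, ASPECT=ra, SUR=ra:
underlying: kapob-r-pu-am-g
1. 0 -> e / C _ C: inserts after position(s) 5, 6, 10: kapoberepuameg
2. b -> p, d -> t, g -> k, v -> f, z -> s / _ #: fires at position(s) 14: kapoberepuamek
surface: kapoberepuamek

cell GRD=ib, NUM=mi, ASPECT=mi, SUR=ol:
underlying: kapob-opa-nu-du-dud
1. 0 -> e / C _ C: no change
2. b -> p, d -> t, g -> k, v -> f, z -> s / _ #: fires at position(s) 15: kapobopanududut
surface: kapobopanududut


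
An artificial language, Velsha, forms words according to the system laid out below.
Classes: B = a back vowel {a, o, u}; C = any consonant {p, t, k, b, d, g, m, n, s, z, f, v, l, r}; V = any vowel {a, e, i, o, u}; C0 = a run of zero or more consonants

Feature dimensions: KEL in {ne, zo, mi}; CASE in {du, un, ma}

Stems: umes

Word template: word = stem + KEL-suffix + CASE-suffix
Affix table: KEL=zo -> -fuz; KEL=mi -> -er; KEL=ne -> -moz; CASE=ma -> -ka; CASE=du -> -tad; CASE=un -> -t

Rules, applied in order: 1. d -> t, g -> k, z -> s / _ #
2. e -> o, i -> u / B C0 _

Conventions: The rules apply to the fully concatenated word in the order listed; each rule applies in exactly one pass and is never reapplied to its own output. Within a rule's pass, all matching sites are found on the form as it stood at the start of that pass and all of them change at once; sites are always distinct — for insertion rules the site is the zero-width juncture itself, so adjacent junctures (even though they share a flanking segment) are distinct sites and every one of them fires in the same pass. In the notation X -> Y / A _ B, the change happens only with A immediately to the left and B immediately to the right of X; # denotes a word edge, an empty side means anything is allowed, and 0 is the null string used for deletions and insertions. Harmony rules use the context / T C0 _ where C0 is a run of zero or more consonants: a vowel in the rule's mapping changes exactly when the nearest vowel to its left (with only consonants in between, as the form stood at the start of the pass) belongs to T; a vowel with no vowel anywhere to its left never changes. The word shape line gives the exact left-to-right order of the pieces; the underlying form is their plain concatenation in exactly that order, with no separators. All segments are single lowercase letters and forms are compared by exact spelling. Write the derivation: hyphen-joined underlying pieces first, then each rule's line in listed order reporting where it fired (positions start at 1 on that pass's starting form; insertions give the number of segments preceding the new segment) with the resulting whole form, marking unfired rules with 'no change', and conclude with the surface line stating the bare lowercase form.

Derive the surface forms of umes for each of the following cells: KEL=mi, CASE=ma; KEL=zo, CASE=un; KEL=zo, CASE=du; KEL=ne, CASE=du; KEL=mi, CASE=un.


cell KEL=mi, CASE=ma:
underlying: umes-er-ka
1. d -> t, g -> k, z -> s / _ #: no change
2. e -> o, i -> u / B C0 _: fires at position(s) 3: umoserka
surface: umoserka

cell KEL=zo, CASE=un:
underlying: umes-fuz-t
1. d -> t, g -> k, z -> s / _ #: no change
2. e -> o, i -> u / B C0 _: fires at position(s) 3: umosfuzt
surface: umosfuzt

cell KEL=zo, CASE=du:
underlying: umes-fuz-tad
1. d -> t, g -> k, z -> s / _ #: fires at position(s) 10: umesfuztat
2. e -> o, i -> u / B C0 _: fires at position(s) 3: umosfuztat
surface: umosfuztat

cell KEL=ne, CASE=du:
underlying: umes-moz-tad
1. d -> t, g -> k, z -> s / _ #: fires at position(s) 10: umesmoztat
2. e -> o, i -> u / B C0 _: fires at position(s) 3: umosmoztat
surface: umosmoztat

cell KEL=mi, CASE=un:
underlying: umes-er-t
1. d -> t, g -> k, z -> s / _ #: no change
2. e -> o, i -> u / B C0 _: fires at position(s) 3: umosert
surface: umosert


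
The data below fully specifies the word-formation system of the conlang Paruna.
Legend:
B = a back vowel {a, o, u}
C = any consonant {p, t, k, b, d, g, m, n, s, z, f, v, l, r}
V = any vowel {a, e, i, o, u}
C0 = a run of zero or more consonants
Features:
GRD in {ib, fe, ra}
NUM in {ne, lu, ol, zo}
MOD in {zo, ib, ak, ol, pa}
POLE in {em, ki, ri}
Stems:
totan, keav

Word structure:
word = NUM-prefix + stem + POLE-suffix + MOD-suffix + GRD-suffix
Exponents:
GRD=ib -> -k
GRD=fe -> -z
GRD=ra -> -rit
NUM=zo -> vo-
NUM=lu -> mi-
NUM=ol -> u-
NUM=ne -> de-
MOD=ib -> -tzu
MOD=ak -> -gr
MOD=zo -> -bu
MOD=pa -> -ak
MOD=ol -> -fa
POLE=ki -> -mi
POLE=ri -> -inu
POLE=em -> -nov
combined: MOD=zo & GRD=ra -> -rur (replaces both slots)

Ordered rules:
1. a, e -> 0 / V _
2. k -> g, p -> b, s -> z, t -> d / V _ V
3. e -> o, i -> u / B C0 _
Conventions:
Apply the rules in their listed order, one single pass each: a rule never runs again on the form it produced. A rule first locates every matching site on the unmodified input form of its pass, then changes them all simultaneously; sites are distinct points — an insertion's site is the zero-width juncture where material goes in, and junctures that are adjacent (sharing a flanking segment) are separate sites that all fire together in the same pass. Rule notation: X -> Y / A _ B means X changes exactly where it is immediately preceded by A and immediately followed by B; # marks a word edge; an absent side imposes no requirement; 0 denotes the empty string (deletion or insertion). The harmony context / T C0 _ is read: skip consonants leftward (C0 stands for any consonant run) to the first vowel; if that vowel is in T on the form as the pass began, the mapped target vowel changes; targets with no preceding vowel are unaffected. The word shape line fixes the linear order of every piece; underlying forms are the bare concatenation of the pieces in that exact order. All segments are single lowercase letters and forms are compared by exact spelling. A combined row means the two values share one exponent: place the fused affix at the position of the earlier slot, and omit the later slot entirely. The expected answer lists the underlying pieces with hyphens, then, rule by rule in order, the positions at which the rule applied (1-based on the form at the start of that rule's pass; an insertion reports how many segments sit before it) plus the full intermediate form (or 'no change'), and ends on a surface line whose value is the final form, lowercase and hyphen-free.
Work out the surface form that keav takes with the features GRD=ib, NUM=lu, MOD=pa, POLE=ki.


underlying: mi-keav-mi-ak-k
1. a, e -> 0 / V _: fires at position(s) 5, 9: mikevmikk
2. k -> g, p -> b, s -> z, t -> d / V _ V: fires at position(s) 3: migevmikk
3. e -> o, i -> u / B C0 _: no change
surface: migevmikk


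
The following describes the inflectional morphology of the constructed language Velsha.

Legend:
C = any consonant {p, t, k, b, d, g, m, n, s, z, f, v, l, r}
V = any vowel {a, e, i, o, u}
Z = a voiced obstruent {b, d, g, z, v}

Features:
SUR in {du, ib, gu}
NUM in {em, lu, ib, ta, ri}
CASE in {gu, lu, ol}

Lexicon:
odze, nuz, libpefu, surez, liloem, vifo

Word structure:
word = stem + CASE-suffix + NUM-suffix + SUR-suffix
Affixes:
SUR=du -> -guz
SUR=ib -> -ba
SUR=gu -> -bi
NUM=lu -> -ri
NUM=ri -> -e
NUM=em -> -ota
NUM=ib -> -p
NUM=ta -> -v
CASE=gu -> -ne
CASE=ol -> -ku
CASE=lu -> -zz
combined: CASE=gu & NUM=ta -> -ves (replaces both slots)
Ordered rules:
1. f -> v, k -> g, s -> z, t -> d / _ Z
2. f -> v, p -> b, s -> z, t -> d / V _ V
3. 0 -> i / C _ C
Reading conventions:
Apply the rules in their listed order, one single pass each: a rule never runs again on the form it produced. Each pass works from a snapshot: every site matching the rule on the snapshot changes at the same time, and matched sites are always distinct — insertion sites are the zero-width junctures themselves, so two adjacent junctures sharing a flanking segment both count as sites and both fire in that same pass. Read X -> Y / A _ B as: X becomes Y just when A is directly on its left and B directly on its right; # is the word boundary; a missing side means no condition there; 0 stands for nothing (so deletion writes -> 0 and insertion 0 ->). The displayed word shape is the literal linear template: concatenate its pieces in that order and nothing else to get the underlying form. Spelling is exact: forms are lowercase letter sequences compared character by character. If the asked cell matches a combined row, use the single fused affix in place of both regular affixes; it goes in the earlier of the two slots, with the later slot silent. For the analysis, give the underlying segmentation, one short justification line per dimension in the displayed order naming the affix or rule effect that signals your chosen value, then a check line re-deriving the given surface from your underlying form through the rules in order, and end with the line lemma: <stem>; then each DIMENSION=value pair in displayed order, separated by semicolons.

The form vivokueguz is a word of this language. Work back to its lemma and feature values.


underlying: vifo-ku-e-guz
SUR=du - signalled by the affix -guz
NUM=ri - signalled by the affix -e
CASE=ol - signalled by the affix -ku
check: vifokueguz -> vifokueguz -> vivokueguz -> vivokueguz
lemma: vifo; SUR=du; NUM=ri; CASE=ol


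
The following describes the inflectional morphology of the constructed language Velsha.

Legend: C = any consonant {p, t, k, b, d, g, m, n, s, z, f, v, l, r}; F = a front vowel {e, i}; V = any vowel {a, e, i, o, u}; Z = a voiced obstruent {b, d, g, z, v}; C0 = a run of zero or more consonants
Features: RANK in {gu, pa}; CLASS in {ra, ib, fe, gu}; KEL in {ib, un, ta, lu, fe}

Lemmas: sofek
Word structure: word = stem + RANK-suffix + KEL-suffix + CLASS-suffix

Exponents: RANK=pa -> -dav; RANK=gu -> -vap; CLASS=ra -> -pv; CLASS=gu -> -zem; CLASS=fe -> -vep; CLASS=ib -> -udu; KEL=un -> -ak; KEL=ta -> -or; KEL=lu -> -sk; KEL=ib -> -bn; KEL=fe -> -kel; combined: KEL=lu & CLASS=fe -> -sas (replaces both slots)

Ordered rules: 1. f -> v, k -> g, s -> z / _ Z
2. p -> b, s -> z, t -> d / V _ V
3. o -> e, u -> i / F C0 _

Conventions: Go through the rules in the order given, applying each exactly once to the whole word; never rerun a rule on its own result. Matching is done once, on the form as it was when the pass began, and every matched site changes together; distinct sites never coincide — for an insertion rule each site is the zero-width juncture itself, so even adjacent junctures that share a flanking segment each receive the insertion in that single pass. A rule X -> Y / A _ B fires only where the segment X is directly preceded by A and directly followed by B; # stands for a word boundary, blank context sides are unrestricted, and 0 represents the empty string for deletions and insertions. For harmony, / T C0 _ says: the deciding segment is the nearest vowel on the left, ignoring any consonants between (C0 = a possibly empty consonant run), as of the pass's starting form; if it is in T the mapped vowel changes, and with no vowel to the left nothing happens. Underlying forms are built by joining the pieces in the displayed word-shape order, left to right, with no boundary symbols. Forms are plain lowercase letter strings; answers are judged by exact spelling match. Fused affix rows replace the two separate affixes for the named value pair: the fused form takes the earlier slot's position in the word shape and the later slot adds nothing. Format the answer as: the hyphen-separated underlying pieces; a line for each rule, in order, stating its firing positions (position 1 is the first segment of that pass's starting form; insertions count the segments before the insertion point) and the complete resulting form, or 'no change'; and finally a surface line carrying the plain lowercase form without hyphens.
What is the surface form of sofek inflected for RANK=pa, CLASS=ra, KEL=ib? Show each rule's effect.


underlying: sofek-dav-bn-pv
1. f -> v, k -> g, s -> z / _ Z: fires at position(s) 5: sofegdavbnpv
2. p -> b, s -> z, t -> d / V _ V: no change
3. o -> e, u -> i / F C0 _: no change
surface: sofegdavbnpv


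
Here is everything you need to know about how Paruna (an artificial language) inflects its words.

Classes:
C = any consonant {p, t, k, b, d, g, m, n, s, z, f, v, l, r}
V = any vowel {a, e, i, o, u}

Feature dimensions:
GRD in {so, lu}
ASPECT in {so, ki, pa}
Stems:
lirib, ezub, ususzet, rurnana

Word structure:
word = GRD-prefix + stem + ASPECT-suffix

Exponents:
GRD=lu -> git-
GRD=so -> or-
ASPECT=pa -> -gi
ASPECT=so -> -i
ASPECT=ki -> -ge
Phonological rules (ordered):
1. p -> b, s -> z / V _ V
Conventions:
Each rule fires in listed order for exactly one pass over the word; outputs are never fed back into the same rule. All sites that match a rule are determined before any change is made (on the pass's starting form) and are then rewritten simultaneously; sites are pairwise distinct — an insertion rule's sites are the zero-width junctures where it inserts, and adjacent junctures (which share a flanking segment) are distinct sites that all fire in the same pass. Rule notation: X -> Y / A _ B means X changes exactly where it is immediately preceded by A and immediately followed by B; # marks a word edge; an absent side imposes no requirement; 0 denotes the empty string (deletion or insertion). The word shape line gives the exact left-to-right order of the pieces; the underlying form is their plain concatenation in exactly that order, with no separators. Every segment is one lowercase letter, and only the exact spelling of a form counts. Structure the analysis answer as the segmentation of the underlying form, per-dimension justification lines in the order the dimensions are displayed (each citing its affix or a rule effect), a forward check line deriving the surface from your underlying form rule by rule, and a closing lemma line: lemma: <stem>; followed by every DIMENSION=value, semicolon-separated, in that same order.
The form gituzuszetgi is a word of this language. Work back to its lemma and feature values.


underlying: git-ususzet-gi
GRD=lu - signalled by the affix git-
ASPECT=pa - signalled by the affix -gi
check: gitususzetgi -> gituzuszetgi
lemma: ususzet; GRD=lu; ASPECT=pa


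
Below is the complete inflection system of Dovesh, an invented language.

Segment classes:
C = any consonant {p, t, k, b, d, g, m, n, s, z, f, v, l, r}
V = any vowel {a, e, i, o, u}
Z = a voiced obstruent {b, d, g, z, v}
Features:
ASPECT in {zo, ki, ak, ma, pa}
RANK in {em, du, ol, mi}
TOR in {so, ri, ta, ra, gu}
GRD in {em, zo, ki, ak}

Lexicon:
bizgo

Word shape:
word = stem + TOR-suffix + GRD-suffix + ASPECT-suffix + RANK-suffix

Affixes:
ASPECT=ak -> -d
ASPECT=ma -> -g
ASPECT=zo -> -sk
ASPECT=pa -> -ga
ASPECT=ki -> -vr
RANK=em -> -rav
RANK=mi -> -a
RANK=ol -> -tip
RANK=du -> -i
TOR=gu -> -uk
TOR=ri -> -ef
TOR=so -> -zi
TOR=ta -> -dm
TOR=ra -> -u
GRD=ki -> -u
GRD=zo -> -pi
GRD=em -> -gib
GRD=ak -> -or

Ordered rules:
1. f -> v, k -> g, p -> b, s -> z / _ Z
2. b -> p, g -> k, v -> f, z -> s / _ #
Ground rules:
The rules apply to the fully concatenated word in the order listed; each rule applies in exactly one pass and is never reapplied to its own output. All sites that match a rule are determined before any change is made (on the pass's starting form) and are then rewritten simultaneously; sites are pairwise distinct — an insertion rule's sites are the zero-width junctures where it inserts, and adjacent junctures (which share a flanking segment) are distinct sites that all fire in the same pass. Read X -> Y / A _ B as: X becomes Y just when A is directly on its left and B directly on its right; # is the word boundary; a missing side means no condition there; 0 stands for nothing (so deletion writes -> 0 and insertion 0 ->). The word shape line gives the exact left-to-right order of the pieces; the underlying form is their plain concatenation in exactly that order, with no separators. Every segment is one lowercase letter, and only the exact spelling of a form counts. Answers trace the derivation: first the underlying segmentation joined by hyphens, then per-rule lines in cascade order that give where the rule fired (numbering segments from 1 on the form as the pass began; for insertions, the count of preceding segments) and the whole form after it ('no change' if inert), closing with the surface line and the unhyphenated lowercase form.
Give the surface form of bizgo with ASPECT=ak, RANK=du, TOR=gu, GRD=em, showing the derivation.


underlying: bizgo-uk-gib-d-i
1. f -> v, k -> g, p -> b, s -> z / _ Z: fires at position(s) 7: bizgouggibdi
2. b -> p, g -> k, v -> f, z -> s / _ #: no change
surface: bizgouggibdi


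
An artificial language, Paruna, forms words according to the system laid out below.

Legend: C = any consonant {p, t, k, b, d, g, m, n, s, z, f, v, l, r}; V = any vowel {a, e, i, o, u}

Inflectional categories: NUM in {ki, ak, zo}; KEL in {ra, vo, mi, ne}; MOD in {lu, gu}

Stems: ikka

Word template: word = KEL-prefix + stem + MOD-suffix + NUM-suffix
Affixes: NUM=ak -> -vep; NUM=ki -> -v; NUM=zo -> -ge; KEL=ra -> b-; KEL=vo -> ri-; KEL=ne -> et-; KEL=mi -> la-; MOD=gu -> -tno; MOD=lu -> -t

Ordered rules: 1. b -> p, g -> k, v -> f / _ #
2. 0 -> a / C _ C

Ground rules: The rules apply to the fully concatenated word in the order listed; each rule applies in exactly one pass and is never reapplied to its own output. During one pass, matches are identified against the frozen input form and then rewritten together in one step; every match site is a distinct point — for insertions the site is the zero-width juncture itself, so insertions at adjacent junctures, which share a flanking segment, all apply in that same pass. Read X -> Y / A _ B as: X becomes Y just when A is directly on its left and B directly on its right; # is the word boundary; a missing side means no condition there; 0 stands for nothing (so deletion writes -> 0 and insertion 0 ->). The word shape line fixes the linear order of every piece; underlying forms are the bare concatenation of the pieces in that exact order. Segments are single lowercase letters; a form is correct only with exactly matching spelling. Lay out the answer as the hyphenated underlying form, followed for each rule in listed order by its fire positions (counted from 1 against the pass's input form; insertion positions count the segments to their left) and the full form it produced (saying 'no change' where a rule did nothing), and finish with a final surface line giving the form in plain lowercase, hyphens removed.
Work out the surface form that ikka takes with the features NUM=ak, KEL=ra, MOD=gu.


underlying: b-ikka-tno-vep
1. b -> p, g -> k, v -> f / _ #: no change
2. 0 -> a / C _ C: inserts after position(s) 3, 6: bikakatanovep
surface: bikakatanovep


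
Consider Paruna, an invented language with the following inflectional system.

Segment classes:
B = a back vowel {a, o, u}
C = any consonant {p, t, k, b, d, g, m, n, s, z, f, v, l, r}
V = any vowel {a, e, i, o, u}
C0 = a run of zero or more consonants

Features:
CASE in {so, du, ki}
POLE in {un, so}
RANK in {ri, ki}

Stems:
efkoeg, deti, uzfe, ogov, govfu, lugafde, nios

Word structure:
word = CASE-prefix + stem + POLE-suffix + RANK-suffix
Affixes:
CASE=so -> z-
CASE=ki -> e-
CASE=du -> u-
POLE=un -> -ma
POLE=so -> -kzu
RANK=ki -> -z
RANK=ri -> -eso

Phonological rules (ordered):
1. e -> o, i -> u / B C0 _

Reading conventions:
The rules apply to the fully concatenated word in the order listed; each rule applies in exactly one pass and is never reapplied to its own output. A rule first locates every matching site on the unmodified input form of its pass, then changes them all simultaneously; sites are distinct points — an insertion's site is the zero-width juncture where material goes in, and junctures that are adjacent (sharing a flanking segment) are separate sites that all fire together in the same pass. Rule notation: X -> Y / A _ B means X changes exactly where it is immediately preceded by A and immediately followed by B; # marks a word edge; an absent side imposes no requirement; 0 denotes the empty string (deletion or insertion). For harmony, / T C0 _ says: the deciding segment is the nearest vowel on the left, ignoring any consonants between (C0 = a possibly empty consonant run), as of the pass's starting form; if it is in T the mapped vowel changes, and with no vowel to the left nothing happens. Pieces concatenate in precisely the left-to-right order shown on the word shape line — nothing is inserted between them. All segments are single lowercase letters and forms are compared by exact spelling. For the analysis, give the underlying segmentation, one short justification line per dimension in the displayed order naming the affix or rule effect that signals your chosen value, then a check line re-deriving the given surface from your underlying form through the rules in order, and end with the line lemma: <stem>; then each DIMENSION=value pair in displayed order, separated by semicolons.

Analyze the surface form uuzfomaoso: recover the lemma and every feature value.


underlying: u-uzfe-ma-eso
CASE=du - signalled by the affix u-
POLE=un - signalled by the affix -ma
RANK=ri - signalled by the affix -eso
check: uuzfemaeso -> uuzfomaoso
lemma: uzfe; CASE=du; POLE=un; RANK=ri


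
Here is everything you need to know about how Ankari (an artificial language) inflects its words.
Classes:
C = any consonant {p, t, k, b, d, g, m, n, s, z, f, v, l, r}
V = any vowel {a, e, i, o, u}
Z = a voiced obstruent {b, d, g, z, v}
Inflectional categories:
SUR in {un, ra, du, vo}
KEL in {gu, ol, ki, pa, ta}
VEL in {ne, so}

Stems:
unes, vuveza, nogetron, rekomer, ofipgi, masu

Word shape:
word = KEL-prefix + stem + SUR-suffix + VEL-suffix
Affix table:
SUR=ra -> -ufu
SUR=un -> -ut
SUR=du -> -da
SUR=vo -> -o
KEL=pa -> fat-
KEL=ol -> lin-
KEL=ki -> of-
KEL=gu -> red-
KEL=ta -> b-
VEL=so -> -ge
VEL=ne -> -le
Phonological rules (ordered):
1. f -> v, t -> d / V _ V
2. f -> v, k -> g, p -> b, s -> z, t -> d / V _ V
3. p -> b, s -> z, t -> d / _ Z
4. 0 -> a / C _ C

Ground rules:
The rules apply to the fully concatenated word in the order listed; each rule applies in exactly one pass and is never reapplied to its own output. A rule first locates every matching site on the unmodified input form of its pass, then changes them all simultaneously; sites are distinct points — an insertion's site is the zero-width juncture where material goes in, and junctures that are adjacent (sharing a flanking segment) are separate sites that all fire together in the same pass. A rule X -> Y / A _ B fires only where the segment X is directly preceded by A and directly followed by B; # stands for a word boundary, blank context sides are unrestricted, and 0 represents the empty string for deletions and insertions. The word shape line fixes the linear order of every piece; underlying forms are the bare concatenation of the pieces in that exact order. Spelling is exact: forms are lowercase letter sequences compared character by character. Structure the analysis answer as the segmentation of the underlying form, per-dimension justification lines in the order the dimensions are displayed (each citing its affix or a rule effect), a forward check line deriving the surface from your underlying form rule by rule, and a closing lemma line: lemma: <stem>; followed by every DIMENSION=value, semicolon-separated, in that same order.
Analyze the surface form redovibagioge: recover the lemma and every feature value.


underlying: red-ofipgi-o-ge
SUR=vo - signalled by the affix -o
KEL=gu - signalled by the affix red-
VEL=so - signalled by the affix -ge
check: redofipgioge -> redovipgioge -> redovipgioge -> redovibgioge -> redovibagioge
lemma: ofipgi; SUR=vo; KEL=gu; VEL=so


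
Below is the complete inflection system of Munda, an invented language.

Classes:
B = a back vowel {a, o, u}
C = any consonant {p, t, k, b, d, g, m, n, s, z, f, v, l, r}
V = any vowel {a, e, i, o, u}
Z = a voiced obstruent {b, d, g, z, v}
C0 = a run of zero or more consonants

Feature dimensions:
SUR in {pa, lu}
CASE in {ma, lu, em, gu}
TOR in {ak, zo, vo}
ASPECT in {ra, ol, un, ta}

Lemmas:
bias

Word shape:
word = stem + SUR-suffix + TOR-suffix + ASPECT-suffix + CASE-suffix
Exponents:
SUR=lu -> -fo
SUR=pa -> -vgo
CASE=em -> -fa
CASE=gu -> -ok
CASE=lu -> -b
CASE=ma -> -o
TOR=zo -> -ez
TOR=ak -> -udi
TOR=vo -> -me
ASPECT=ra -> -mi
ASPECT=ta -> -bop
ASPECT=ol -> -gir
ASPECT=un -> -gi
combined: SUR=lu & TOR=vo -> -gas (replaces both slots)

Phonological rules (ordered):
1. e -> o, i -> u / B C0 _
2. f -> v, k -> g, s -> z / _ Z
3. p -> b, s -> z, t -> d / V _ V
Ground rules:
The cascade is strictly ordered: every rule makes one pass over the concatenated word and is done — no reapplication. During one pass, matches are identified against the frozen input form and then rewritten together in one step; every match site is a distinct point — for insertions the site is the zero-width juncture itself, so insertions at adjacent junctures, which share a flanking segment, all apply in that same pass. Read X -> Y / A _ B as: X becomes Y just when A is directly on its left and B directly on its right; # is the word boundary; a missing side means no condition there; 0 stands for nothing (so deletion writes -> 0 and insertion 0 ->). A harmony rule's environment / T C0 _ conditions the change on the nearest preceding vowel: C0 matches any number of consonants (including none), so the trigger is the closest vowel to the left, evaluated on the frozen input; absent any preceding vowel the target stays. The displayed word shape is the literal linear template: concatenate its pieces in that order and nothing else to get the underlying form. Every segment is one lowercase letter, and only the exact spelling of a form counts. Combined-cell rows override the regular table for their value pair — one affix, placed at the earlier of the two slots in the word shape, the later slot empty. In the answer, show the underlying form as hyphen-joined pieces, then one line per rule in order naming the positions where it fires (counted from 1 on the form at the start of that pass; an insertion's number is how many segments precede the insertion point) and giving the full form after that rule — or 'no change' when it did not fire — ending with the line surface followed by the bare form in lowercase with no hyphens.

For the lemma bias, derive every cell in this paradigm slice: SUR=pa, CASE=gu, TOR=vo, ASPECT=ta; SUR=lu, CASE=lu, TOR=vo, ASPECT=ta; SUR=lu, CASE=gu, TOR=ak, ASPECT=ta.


cell SUR=pa, CASE=gu, TOR=vo, ASPECT=ta:
underlying: bias-vgo-me-bop-ok
1. e -> o, i -> u / B C0 _: fires at position(s) 9: biasvgomobopok
2. f -> v, k -> g, s -> z / _ Z: fires at position(s) 4: biazvgomobopok
3. p -> b, s -> z, t -> d / V _ V: fires at position(s) 12: biazvgomobobok
surface: biazvgomobobok

cell SUR=lu, CASE=lu, TOR=vo, ASPECT=ta:
underlying: bias-gas-bop-b
1. e -> o, i -> u / B C0 _: no change
2. f -> v, k -> g, s -> z / _ Z: fires at position(s) 4, 7: biazgazbopb
3. p -> b, s -> z, t -> d / V _ V: no change
surface: biazgazbopb

cell SUR=lu, CASE=gu, TOR=ak, ASPECT=ta:
underlying: bias-fo-udi-bop-ok
1. e -> o, i -> u / B C0 _: fires at position(s) 9: biasfoudubopok
2. f -> v, k -> g, s -> z / _ Z: no change
3. p -> b, s -> z, t -> d / V _ V: fires at position(s) 12: biasfoudubobok
surface: biasfoudubobok


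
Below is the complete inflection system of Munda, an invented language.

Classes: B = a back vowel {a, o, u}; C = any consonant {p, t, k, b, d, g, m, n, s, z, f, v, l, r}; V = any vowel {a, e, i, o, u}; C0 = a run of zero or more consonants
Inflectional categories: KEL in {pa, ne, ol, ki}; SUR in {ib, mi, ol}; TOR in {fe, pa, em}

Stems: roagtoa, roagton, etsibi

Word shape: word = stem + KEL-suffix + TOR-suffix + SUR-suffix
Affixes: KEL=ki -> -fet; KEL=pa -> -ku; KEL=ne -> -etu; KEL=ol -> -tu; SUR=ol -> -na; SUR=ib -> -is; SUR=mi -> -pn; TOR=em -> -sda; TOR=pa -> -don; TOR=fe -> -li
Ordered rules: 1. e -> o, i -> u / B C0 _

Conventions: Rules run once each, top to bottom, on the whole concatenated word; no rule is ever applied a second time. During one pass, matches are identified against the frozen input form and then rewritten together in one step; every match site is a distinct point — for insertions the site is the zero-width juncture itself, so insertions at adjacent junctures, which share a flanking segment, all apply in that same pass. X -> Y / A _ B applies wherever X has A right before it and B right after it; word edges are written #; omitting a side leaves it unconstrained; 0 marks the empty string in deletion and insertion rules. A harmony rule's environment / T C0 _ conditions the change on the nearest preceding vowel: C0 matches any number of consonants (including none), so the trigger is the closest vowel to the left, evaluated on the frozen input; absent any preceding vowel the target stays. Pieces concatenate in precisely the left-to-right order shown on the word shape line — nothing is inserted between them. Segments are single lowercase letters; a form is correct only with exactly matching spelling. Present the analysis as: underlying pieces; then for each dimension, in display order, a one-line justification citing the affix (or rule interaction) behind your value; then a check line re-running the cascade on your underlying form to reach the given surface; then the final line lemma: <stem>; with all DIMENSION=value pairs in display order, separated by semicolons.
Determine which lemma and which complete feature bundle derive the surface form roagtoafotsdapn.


underlying: roagtoa-fet-sda-pn
KEL=ki - signalled by the affix -fet
SUR=mi - signalled by the affix -pn
TOR=em - signalled by the affix -sda
check: roagtoafetsdapn -> roagtoafotsdapn
lemma: roagtoa; KEL=ki; SUR=mi; TOR=em


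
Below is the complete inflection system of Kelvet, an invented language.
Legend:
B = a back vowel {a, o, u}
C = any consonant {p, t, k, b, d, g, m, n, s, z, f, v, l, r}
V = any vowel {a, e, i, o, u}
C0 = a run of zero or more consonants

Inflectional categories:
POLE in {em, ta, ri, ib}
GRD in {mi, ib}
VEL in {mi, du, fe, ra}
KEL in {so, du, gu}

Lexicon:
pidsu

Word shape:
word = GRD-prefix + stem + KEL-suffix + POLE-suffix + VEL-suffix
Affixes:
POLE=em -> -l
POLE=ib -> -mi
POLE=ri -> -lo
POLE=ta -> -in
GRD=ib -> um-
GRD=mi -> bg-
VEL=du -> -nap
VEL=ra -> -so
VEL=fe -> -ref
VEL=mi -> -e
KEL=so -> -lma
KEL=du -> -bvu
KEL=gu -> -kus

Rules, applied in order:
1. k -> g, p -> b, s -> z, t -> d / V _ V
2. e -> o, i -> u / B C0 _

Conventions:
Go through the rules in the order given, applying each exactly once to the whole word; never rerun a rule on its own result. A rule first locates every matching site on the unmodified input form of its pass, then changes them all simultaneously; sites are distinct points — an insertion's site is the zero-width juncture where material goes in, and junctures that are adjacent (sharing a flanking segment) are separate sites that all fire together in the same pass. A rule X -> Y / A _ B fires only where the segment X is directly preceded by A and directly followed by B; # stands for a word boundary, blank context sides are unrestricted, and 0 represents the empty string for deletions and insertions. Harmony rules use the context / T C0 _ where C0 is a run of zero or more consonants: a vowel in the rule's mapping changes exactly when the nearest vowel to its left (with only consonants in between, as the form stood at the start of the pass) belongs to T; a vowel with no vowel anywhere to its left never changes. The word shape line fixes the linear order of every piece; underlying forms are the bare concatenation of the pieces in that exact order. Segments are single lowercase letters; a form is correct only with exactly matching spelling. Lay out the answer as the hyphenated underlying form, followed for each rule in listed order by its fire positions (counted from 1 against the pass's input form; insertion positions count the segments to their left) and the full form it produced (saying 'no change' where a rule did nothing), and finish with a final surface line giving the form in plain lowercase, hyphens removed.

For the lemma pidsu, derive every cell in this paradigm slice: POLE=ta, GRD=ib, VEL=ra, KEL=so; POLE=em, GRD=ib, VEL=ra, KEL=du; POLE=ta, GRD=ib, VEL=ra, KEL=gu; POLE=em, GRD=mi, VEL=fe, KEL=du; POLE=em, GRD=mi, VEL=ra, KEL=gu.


cell POLE=ta, GRD=ib, VEL=ra, KEL=so:
underlying: um-pidsu-lma-in-so
1. k -> g, p -> b, s -> z, t -> d / V _ V: no change
2. e -> o, i -> u / B C0 _: fires at position(s) 4, 11: umpudsulmaunso
surface: umpudsulmaunso

cell POLE=em, GRD=ib, VEL=ra, KEL=du:
underlying: um-pidsu-bvu-l-so
1. k -> g, p -> b, s -> z, t -> d / V _ V: no change
2. e -> o, i -> u / B C0 _: fires at position(s) 4: umpudsubvulso
surface: umpudsubvulso

cell POLE=ta, GRD=ib, VEL=ra, KEL=gu:
underlying: um-pidsu-kus-in-so
1. k -> g, p -> b, s -> z, t -> d / V _ V: fires at position(s) 8, 10: umpidsuguzinso
2. e -> o, i -> u / B C0 _: fires at position(s) 4, 11: umpudsuguzunso
surface: umpudsuguzunso

cell POLE=em, GRD=mi, VEL=fe, KEL=du:
underlying: bg-pidsu-bvu-l-ref
1. k -> g, p -> b, s -> z, t -> d / V _ V: no change
2. e -> o, i -> u / B C0 _: fires at position(s) 13: bgpidsubvulrof
surface: bgpidsubvulrof

cell POLE=em, GRD=mi, VEL=ra, KEL=gu:
underlying: bg-pidsu-kus-l-so
1. k -> g, p -> b, s -> z, t -> d / V _ V: fires at position(s) 8: bgpidsuguslso
2. e -> o, i -> u / B C0 _: no change
surface: bgpidsuguslso


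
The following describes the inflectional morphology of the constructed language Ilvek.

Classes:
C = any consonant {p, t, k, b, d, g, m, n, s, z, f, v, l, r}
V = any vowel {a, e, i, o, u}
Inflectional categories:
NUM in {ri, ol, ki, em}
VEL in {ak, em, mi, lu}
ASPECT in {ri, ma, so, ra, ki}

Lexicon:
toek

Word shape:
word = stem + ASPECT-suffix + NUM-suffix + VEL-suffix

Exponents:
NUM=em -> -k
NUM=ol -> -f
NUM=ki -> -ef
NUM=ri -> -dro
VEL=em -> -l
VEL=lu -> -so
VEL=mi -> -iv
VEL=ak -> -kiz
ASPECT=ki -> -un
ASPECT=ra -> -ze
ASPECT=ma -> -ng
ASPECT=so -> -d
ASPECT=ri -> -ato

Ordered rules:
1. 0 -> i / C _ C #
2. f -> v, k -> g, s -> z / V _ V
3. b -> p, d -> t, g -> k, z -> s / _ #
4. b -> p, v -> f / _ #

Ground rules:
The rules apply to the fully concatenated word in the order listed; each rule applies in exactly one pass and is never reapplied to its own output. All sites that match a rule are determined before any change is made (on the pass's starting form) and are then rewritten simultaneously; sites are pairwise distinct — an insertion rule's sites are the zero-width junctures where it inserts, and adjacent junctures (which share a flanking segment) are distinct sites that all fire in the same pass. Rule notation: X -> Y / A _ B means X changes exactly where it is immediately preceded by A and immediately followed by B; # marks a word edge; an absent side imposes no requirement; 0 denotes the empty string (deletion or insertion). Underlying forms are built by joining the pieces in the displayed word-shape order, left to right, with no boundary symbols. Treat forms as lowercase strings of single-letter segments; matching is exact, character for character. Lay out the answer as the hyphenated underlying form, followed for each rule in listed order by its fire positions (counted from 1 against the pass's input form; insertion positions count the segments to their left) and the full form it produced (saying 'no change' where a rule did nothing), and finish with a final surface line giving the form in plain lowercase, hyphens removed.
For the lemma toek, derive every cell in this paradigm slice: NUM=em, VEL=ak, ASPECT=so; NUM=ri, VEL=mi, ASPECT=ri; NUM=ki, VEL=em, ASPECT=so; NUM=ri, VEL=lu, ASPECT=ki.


cell NUM=em, VEL=ak, ASPECT=so:
underlying: toek-d-k-kiz
1. 0 -> i / C _ C #: no change
2. f -> v, k -> g, s -> z / V _ V: no change
3. b -> p, d -> t, g -> k, z -> s / _ #: fires at position(s) 9: toekdkkis
4. b -> p, v -> f / _ #: no change
surface: toekdkkis

cell NUM=ri, VEL=mi, ASPECT=ri:
underlying: toek-ato-dro-iv
1. 0 -> i / C _ C #: no change
2. f -> v, k -> g, s -> z / V _ V: fires at position(s) 4: toegatodroiv
3. b -> p, d -> t, g -> k, z -> s / _ #: no change
4. b -> p, v -> f / _ #: fires at position(s) 12: toegatodroif
surface: toegatodroif

cell NUM=ki, VEL=em, ASPECT=so:
underlying: toek-d-ef-l
1. 0 -> i / C _ C #: inserts after position(s) 7: toekdefil
2. f -> v, k -> g, s -> z / V _ V: fires at position(s) 7: toekdevil
3. b -> p, d -> t, g -> k, z -> s / _ #: no change
4. b -> p, v -> f / _ #: no change
surface: toekdevil

cell NUM=ri, VEL=lu, ASPECT=ki:
underlying: toek-un-dro-so
1. 0 -> i / C _ C #: no change
2. f -> v, k -> g, s -> z / V _ V: fires at position(s) 4, 10: toegundrozo
3. b -> p, d -> t, g -> k, z -> s / _ #: no change
4. b -> p, v -> f / _ #: no change
surface: toegundrozo
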